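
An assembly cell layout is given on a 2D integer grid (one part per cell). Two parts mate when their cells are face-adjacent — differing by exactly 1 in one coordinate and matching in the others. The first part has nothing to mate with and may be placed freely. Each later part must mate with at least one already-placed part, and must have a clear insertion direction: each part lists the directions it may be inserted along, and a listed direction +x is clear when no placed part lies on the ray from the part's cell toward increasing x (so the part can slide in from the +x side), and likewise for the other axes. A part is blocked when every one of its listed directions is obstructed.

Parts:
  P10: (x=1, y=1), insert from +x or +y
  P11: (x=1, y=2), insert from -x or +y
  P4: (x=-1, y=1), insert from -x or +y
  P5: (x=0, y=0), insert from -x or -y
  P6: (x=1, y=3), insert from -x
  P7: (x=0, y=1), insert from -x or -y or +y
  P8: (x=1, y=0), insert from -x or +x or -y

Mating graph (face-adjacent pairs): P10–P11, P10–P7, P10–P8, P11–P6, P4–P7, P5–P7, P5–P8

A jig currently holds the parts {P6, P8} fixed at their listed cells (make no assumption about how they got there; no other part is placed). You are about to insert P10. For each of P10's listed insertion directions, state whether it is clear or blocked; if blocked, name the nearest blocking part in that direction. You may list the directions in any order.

+x: clear; +y: blocked by P6

+x: ray from P10(1, 1) has no placed part ⇒ clear
+y: nearest on ray is P6@(1, 3) ⇒ blocked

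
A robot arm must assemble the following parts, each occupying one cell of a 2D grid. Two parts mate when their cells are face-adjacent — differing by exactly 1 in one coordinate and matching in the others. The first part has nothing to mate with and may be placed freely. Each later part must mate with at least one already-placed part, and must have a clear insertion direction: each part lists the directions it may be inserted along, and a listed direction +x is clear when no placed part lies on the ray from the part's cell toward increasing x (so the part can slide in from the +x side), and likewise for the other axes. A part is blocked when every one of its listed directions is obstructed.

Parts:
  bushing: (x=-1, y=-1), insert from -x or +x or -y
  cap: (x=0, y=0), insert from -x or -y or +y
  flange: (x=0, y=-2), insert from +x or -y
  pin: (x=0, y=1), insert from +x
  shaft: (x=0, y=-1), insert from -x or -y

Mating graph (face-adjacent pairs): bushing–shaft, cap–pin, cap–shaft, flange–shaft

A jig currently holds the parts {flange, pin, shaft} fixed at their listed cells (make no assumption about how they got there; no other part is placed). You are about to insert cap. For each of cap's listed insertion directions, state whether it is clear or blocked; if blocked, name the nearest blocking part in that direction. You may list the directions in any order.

-x: ray from cap(0, 0) has no placed part ⇒ clear
-y: nearest on ray is shaft@(0, -1) ⇒ blocked
+y: nearest on ray is pin@(0, 1) ⇒ blocked

+y: blocked by pin; -x: clear; -y: blocked by shaft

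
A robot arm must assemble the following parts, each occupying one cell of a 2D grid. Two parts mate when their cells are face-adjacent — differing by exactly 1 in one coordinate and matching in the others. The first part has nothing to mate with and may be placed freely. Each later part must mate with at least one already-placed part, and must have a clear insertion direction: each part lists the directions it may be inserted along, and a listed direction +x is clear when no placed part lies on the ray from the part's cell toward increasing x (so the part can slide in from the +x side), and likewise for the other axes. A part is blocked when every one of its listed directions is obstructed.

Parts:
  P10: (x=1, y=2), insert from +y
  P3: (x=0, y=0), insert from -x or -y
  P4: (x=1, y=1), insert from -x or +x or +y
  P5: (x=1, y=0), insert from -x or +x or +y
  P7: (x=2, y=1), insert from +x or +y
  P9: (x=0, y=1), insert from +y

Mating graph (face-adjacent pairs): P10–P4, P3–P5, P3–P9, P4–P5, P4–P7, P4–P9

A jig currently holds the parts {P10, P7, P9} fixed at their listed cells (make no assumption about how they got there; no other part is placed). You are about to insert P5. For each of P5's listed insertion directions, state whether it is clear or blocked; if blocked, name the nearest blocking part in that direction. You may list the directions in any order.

+x: clear; +y: blocked by P10; -x: clear

-x: ray from P5(1, 0) has no placed part ⇒ clear
+x: ray from P5(1, 0) has no placed part ⇒ clear
+y: nearest on ray is P10@(1, 2) ⇒ blocked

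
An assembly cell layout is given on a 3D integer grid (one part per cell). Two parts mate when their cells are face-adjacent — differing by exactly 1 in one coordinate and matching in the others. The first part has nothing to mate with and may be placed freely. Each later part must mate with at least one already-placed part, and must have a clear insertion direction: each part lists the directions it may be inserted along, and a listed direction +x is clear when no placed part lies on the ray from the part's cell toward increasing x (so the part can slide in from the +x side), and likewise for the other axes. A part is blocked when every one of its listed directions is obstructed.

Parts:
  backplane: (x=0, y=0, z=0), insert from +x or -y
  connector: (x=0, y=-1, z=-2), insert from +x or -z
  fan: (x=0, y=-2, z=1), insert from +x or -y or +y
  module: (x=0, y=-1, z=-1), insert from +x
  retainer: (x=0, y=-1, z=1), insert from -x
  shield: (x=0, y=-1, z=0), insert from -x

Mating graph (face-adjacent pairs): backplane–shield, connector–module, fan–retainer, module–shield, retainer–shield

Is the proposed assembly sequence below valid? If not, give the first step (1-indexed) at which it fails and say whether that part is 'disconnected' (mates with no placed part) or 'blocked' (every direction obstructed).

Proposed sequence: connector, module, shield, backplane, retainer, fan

Valid

1. connector@(0, -1, -2) [+x clear] — {connector}
2. module@(0, -1, -1) [+x clear] — {connector, module}
3. shield@(0, -1, 0) [-x clear] — {connector, module, shield}
4. backplane@(0, 0, 0) [+x clear] — {backplane, connector, module, shield}
5. retainer@(0, -1, 1) [-x clear] — {backplane, connector, module, retainer, shield}
6. fan@(0, -2, 1) [+x clear] — {backplane, connector, fan, module, retainer, shield}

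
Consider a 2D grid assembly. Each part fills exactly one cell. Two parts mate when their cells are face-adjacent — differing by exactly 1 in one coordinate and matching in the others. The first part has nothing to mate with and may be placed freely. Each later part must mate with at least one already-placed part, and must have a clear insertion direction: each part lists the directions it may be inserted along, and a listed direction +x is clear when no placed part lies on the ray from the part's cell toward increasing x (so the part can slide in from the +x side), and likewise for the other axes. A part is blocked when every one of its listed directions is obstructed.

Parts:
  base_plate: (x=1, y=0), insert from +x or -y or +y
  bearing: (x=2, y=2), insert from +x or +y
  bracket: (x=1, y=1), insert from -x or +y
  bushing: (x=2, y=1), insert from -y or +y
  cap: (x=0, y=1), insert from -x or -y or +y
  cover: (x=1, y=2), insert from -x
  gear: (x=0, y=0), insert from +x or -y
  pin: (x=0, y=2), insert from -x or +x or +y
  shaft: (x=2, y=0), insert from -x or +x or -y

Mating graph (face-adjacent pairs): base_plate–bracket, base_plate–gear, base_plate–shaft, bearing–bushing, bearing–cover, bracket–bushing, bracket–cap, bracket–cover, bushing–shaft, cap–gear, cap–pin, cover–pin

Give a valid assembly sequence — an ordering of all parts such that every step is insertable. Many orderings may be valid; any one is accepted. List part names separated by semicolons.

bushing; bracket; cap; base_plate; gear; cover; bearing; pin; shaft

1. bushing@(2, 1) [-y clear] — {bushing}
2. bracket@(1, 1) [-x clear] — {bracket, bushing}
3. cap@(0, 1) [-x clear] — {bracket, bushing, cap}
4. base_plate@(1, 0) [+x clear] — {base_plate, bracket, bushing, cap}
5. gear@(0, 0) [-y clear] — {base_plate, bracket, bushing, cap, gear}
6. cover@(1, 2) [-x clear] — {base_plate, bracket, bushing, cap, cover, gear}
7. bearing@(2, 2) [+x clear] — {base_plate, bearing, bracket, bushing, cap, cover, gear}
8. pin@(0, 2) [-x clear] — {base_plate, bearing, bracket, bushing, cap, cover, gear, pin}
9. shaft@(2, 0) [+x clear] — {base_plate, bearing, bracket, bushing, cap, cover, gear, pin, shaft}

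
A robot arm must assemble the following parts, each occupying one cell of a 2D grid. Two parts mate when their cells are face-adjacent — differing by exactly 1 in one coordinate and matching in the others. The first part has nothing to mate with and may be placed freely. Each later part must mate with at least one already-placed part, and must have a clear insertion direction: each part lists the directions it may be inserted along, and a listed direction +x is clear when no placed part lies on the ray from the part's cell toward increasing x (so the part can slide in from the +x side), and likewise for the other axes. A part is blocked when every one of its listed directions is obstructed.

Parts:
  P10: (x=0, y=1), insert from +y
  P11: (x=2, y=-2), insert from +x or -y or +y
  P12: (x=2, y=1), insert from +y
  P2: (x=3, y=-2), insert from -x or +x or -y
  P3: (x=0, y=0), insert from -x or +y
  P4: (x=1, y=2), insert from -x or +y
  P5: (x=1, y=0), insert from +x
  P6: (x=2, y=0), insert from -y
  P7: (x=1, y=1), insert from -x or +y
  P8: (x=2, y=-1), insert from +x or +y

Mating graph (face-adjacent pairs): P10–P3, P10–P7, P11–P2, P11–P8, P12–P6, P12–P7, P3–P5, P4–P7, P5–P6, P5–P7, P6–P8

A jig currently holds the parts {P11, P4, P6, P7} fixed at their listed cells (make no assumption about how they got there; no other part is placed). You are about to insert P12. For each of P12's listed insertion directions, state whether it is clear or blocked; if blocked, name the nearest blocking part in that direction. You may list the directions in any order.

+y: ray from P12(2, 1) has no placed part ⇒ clear

+y: clear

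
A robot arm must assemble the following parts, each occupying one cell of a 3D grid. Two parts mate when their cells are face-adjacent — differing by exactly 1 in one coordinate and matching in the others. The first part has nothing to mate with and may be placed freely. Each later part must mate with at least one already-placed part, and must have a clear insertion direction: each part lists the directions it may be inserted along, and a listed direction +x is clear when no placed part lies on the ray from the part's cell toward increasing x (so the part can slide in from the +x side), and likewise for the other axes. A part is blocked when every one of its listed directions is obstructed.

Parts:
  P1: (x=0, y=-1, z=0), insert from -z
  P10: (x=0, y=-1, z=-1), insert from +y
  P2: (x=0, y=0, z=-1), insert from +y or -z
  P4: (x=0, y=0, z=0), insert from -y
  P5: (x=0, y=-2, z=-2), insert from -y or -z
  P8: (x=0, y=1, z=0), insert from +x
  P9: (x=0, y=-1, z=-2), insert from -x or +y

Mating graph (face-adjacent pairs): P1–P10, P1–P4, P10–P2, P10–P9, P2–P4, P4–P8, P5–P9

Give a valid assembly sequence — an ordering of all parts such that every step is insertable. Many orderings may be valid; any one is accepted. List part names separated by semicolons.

P8; P4; P1; P10; P9; P5; P2

1. P8@(0, 1, 0) [+x clear] — {P8}
2. P4@(0, 0, 0) [-y clear] — {P4, P8}
3. P1@(0, -1, 0) [-z clear] — {P1, P4, P8}
4. P10@(0, -1, -1) [+y clear] — {P1, P10, P4, P8}
5. P9@(0, -1, -2) [-x clear] — {P1, P10, P4, P8, P9}
6. P5@(0, -2, -2) [-y clear] — {P1, P10, P4, P5, P8, P9}
7. P2@(0, 0, -1) [+y clear] — {P1, P10, P2, P4, P5, P8, P9}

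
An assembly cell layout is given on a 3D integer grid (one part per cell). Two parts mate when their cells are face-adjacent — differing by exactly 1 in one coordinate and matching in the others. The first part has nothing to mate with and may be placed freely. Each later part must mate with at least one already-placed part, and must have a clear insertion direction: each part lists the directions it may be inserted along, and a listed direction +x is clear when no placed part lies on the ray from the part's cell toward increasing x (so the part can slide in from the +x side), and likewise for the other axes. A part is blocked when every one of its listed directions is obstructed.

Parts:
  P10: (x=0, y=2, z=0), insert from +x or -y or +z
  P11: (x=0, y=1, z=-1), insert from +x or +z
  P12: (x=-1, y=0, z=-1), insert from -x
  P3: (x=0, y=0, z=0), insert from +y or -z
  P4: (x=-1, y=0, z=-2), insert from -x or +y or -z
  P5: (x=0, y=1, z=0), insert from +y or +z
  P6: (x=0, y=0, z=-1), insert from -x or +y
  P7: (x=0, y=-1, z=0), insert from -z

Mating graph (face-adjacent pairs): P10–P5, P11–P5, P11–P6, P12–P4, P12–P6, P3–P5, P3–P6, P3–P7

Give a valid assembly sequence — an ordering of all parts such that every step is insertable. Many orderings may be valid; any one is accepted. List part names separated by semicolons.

1. P10@(0, 2, 0) [+x clear] — {P10}
2. P5@(0, 1, 0) [+z clear] — {P10, P5}
3. P11@(0, 1, -1) [+x clear] — {P10, P11, P5}
4. P3@(0, 0, 0) [-z clear] — {P10, P11, P3, P5}
5. P7@(0, -1, 0) [-z clear] — {P10, P11, P3, P5, P7}
6. P6@(0, 0, -1) [-x clear] — {P10, P11, P3, P5, P6, P7}
7. P12@(-1, 0, -1) [-x clear] — {P10, P11, P12, P3, P5, P6, P7}
8. P4@(-1, 0, -2) [-x clear] — {P10, P11, P12, P3, P4, P5, P6, P7}

P10; P5; P11; P3; P7; P6; P12; P4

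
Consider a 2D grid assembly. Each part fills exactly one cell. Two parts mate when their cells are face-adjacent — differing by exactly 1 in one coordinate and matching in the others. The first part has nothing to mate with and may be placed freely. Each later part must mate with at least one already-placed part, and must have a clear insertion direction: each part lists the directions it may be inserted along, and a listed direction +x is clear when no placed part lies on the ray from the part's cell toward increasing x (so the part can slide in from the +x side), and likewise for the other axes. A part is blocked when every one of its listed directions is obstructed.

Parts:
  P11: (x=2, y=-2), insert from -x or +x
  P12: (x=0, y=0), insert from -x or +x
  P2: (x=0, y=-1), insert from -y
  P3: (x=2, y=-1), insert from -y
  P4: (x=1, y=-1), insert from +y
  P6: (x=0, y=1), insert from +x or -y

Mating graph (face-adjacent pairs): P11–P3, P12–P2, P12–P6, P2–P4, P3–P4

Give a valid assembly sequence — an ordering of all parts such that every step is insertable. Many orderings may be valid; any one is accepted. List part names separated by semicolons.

1. P4@(1, -1) [+y clear] — {P4}
2. P3@(2, -1) [-y clear] — {P3, P4}
3. P11@(2, -2) [-x clear] — {P11, P3, P4}
4. P2@(0, -1) [-y clear] — {P11, P2, P3, P4}
5. P12@(0, 0) [-x clear] — {P11, P12, P2, P3, P4}
6. P6@(0, 1) [+x clear] — {P11, P12, P2, P3, P4, P6}

P4; P3; P11; P2; P12; P6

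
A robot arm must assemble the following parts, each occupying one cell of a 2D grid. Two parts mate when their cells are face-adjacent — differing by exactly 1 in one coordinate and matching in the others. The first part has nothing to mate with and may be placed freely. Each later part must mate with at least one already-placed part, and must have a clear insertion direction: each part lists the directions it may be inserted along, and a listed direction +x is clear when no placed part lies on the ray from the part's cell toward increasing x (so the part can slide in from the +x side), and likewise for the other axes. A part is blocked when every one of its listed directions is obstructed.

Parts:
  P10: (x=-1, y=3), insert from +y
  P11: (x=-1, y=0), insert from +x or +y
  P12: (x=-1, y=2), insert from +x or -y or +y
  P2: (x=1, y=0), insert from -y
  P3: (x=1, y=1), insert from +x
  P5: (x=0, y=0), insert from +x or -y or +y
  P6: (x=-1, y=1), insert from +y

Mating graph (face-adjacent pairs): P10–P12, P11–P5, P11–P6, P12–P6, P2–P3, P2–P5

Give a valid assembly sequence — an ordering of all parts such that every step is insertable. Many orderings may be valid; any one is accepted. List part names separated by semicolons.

P3; P2; P5; P11; P6; P12; P10

1. P3@(1, 1) [+x clear] — {P3}
2. P2@(1, 0) [-y clear] — {P2, P3}
3. P5@(0, 0) [-y clear] — {P2, P3, P5}
4. P11@(-1, 0) [+y clear] — {P11, P2, P3, P5}
5. P6@(-1, 1) [+y clear] — {P11, P2, P3, P5, P6}
6. P12@(-1, 2) [+x clear] — {P11, P12, P2, P3, P5, P6}
7. P10@(-1, 3) [+y clear] — {P10, P11, P12, P2, P3, P5, P6}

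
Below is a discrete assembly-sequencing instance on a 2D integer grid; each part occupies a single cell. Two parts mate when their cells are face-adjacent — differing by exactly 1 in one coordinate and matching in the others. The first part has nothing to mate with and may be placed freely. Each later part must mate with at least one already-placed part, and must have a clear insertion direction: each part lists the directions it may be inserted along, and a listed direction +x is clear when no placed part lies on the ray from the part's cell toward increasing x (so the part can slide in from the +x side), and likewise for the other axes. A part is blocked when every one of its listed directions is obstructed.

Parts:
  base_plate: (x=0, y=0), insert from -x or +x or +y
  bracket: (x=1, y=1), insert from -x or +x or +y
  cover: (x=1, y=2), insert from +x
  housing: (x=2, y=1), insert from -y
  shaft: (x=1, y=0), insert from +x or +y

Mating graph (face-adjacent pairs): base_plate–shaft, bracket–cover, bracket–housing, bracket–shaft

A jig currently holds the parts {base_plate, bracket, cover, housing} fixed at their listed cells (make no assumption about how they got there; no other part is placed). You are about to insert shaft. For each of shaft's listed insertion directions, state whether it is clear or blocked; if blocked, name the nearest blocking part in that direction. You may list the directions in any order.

+x: ray from shaft(1, 0) has no placed part ⇒ clear
+y: nearest on ray is bracket@(1, 1) ⇒ blocked

+x: clear; +y: blocked by bracket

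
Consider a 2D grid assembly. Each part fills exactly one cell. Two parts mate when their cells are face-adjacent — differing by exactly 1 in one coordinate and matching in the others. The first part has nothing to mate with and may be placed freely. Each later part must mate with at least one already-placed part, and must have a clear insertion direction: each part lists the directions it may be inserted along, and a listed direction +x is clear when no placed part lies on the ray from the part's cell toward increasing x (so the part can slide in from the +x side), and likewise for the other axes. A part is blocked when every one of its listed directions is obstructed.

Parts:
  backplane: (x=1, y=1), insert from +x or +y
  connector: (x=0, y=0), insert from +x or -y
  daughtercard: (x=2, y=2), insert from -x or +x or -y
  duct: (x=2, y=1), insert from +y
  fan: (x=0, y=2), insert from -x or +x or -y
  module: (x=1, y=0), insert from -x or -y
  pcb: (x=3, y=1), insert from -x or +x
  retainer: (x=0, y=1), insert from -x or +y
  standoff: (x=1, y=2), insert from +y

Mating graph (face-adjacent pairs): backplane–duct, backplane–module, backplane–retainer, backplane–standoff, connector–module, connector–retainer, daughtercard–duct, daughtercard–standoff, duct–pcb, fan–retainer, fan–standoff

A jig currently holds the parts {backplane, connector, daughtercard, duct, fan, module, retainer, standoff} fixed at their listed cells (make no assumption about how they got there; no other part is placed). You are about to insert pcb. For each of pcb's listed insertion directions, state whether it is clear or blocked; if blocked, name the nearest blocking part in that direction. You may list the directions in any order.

-x: nearest on ray is duct@(2, 1) ⇒ blocked
+x: ray from pcb(3, 1) has no placed part ⇒ clear

+x: clear; -x: blocked by duct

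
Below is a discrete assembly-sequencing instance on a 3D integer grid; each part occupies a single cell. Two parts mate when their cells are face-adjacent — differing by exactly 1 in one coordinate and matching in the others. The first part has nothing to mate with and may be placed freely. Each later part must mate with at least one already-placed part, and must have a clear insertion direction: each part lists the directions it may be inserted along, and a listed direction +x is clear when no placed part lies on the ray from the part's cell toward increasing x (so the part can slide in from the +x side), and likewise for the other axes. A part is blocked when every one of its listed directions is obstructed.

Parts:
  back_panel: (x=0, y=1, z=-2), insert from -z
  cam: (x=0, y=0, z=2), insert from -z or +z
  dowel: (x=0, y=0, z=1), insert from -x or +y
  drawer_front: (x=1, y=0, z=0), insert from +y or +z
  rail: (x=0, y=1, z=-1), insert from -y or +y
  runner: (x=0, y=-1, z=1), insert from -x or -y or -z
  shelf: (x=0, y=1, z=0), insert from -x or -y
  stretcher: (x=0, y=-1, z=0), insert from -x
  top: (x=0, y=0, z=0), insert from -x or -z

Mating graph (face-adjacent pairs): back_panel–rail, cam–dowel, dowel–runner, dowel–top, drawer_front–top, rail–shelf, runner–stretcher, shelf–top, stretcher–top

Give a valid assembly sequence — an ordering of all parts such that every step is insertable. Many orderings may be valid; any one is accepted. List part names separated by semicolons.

1. rail@(0, 1, -1) [-y clear] — {rail}
2. back_panel@(0, 1, -2) [-z clear] — {back_panel, rail}
3. shelf@(0, 1, 0) [-x clear] — {back_panel, rail, shelf}
4. top@(0, 0, 0) [-x clear] — {back_panel, rail, shelf, top}
5. drawer_front@(1, 0, 0) [+y clear] — {back_panel, drawer_front, rail, shelf, top}
6. stretcher@(0, -1, 0) [-x clear] — {back_panel, drawer_front, rail, shelf, stretcher, top}
7. runner@(0, -1, 1) [-x clear] — {back_panel, drawer_front, rail, runner, shelf, stretcher, top}
8. dowel@(0, 0, 1) [-x clear] — {back_panel, dowel, drawer_front, rail, runner, shelf, stretcher, top}
9. cam@(0, 0, 2) [+z clear] — {back_panel, cam, dowel, drawer_front, rail, runner, shelf, stretcher, top}

rail; back_panel; shelf; top; drawer_front; stretcher; runner; dowel; cam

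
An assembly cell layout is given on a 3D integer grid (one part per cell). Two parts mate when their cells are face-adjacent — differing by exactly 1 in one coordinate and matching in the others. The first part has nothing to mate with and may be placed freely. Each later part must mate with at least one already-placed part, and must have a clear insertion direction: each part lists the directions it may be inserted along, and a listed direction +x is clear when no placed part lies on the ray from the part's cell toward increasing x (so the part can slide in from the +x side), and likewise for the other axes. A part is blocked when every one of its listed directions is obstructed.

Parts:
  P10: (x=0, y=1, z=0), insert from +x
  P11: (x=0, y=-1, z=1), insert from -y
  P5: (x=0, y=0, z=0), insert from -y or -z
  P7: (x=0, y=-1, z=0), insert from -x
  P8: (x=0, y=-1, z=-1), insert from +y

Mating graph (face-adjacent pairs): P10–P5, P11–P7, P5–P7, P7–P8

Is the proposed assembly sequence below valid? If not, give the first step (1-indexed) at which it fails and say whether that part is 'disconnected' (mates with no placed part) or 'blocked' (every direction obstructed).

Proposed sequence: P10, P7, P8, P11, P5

Invalid at step 2 (disconnected)

1. P10@(0, 1, 0) [+x clear] — {P10}
2. P7@(0, -1, 0) — no placed neighbour ⇒ disconnected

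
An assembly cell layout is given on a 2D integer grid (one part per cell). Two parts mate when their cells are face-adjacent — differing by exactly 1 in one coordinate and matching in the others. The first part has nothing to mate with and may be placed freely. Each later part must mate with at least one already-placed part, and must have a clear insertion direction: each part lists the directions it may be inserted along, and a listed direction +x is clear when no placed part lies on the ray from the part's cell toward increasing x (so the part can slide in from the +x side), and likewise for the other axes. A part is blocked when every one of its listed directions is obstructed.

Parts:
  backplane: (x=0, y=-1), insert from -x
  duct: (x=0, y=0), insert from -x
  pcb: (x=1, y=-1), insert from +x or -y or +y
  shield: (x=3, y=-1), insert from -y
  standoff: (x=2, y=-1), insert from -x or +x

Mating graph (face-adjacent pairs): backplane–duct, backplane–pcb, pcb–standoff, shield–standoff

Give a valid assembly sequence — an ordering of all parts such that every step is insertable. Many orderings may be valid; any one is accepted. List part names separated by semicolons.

backplane; pcb; duct; standoff; shield

1. backplane@(0, -1) [-x clear] — {backplane}
2. pcb@(1, -1) [+x clear] — {backplane, pcb}
3. duct@(0, 0) [-x clear] — {backplane, duct, pcb}
4. standoff@(2, -1) [+x clear] — {backplane, duct, pcb, standoff}
5. shield@(3, -1) [-y clear] — {backplane, duct, pcb, shield, standoff}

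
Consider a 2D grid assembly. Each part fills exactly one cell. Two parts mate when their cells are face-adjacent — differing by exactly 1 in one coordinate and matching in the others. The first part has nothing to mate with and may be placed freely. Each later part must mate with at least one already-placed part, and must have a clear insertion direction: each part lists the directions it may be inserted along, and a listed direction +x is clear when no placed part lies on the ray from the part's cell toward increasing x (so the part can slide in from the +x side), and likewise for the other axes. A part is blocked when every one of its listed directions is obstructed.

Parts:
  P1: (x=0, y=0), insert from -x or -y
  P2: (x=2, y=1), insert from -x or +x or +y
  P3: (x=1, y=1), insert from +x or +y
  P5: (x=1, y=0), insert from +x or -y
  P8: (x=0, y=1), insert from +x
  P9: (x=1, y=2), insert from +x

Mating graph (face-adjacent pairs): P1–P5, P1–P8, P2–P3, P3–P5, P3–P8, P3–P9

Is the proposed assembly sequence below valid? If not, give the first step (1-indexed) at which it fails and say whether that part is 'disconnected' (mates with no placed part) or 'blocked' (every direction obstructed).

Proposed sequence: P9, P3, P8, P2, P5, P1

1. P9@(1, 2) [+x clear] — {P9}
2. P3@(1, 1) [+x clear] — {P3, P9}
3. P8@(0, 1) — +x all obstructed ⇒ blocked

Invalid at step 3 (blocked)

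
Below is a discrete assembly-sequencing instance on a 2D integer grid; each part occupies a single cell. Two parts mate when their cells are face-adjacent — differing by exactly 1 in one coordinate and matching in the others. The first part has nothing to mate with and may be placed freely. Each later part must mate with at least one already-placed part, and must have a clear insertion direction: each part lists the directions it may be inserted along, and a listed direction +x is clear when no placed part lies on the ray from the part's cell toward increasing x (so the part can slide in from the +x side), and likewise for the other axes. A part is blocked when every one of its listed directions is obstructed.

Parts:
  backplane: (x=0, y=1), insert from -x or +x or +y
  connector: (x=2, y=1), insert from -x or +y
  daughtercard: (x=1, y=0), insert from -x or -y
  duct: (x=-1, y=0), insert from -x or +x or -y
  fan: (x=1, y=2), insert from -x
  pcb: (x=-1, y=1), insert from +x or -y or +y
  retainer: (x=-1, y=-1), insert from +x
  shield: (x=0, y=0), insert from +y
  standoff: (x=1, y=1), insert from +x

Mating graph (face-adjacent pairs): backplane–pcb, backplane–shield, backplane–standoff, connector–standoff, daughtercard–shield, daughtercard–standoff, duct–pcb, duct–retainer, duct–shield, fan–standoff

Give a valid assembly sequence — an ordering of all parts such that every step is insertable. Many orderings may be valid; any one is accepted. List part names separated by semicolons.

1. duct@(-1, 0) [-x clear] — {duct}
2. pcb@(-1, 1) [+x clear] — {duct, pcb}
3. shield@(0, 0) [+y clear] — {duct, pcb, shield}
4. backplane@(0, 1) [+x clear] — {backplane, duct, pcb, shield}
5. daughtercard@(1, 0) [-y clear] — {backplane, daughtercard, duct, pcb, shield}
6. retainer@(-1, -1) [+x clear] — {backplane, daughtercard, duct, pcb, retainer, shield}
7. standoff@(1, 1) [+x clear] — {backplane, daughtercard, duct, pcb, retainer, shield, standoff}
8. connector@(2, 1) [+y clear] — {backplane, connector, daughtercard, duct, pcb, retainer, shield, standoff}
9. fan@(1, 2) [-x clear] — {backplane, connector, daughtercard, duct, fan, pcb, retainer, shield, standoff}

duct; pcb; shield; backplane; daughtercard; retainer; standoff; connector; fan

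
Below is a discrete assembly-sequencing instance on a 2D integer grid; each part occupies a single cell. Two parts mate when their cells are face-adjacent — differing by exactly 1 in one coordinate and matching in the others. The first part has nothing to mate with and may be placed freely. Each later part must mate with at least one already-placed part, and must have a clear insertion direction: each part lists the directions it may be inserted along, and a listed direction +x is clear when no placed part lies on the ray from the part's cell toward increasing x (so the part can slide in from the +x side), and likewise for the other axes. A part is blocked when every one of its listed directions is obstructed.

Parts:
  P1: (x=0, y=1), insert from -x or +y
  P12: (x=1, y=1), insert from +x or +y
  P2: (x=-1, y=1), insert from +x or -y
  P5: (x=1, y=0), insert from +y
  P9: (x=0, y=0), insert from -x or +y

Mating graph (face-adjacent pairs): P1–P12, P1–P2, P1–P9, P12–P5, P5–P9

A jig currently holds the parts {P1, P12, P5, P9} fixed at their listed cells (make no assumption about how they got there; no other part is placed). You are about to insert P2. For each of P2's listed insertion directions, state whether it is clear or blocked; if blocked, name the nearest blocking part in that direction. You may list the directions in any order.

+x: nearest on ray is P1@(0, 1) ⇒ blocked
-y: ray from P2(-1, 1) has no placed part ⇒ clear

+x: blocked by P1; -y: clear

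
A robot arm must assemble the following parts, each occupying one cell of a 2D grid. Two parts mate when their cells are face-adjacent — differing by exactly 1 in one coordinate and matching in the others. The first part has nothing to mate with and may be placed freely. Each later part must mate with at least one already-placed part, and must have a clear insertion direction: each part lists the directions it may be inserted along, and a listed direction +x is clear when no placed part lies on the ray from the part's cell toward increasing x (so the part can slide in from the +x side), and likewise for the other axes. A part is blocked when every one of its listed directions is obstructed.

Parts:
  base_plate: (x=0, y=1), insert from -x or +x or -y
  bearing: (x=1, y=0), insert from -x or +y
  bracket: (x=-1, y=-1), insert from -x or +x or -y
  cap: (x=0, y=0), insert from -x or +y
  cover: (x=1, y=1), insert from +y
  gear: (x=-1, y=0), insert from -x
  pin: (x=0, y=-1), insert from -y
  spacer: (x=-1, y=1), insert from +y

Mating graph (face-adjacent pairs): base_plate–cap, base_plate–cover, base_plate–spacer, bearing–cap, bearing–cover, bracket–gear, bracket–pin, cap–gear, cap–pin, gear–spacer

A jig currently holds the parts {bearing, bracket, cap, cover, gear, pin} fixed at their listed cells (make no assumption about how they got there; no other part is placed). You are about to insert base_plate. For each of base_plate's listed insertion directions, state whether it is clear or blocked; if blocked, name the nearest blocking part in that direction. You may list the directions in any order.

+x: blocked by cover; -x: clear; -y: blocked by cap

-x: ray from base_plate(0, 1) has no placed part ⇒ clear
+x: nearest on ray is cover@(1, 1) ⇒ blocked
-y: nearest on ray is cap@(0, 0) ⇒ blocked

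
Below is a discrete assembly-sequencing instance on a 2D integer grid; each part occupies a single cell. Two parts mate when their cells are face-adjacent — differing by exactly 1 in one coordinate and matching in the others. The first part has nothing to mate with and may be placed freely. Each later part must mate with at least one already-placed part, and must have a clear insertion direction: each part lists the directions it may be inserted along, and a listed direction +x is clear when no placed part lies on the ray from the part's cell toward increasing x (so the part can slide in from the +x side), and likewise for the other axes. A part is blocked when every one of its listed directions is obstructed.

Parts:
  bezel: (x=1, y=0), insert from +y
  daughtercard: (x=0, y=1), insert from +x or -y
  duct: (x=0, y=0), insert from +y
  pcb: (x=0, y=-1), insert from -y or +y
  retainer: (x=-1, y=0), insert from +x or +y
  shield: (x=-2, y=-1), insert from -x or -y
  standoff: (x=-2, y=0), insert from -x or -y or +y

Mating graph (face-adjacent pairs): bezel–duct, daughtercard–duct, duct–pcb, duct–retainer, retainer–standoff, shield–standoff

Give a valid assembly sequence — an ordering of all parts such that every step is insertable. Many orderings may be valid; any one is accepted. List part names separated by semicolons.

duct; daughtercard; bezel; pcb; retainer; standoff; shield

1. duct@(0, 0) [+y clear] — {duct}
2. daughtercard@(0, 1) [+x clear] — {daughtercard, duct}
3. bezel@(1, 0) [+y clear] — {bezel, daughtercard, duct}
4. pcb@(0, -1) [-y clear] — {bezel, daughtercard, duct, pcb}
5. retainer@(-1, 0) [+y clear] — {bezel, daughtercard, duct, pcb, retainer}
6. standoff@(-2, 0) [-x clear] — {bezel, daughtercard, duct, pcb, retainer, standoff}
7. shield@(-2, -1) [-x clear] — {bezel, daughtercard, duct, pcb, retainer, shield, standoff}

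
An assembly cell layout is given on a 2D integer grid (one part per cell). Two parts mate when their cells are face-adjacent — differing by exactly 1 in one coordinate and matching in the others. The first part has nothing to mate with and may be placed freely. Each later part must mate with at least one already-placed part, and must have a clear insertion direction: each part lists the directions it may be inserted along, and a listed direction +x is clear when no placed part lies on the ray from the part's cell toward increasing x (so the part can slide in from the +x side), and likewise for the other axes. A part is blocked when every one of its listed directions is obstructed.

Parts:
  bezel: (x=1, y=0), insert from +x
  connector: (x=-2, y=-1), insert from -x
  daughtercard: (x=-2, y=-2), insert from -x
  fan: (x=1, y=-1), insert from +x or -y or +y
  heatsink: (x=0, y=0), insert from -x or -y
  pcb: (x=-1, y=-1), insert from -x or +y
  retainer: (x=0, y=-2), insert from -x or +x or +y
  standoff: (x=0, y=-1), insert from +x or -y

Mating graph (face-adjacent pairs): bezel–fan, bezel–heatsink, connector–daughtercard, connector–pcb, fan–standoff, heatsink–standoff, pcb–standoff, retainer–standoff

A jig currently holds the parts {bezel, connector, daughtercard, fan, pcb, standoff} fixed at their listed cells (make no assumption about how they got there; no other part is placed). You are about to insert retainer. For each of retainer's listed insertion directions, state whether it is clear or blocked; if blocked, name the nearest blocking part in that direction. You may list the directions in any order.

+x: clear; +y: blocked by standoff; -x: blocked by daughtercard

-x: nearest on ray is daughtercard@(-2, -2) ⇒ blocked
+x: ray from retainer(0, -2) has no placed part ⇒ clear
+y: nearest on ray is standoff@(0, -1) ⇒ blocked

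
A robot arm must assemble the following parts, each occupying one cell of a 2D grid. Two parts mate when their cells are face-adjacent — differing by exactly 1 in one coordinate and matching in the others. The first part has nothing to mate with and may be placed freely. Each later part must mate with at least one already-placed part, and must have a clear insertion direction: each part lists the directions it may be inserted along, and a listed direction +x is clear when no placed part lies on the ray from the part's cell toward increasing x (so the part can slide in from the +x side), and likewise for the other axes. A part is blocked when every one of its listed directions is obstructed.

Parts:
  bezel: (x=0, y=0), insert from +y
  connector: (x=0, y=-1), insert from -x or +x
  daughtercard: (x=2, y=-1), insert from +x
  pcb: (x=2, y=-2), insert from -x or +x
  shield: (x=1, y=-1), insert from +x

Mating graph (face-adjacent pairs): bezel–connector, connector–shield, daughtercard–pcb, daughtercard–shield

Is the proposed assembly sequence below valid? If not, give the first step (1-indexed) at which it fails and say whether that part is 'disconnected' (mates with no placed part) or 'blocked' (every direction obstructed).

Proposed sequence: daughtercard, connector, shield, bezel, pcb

1. daughtercard@(2, -1) [+x clear] — {daughtercard}
2. connector@(0, -1) — no placed neighbour ⇒ disconnected

Invalid at step 2 (disconnected)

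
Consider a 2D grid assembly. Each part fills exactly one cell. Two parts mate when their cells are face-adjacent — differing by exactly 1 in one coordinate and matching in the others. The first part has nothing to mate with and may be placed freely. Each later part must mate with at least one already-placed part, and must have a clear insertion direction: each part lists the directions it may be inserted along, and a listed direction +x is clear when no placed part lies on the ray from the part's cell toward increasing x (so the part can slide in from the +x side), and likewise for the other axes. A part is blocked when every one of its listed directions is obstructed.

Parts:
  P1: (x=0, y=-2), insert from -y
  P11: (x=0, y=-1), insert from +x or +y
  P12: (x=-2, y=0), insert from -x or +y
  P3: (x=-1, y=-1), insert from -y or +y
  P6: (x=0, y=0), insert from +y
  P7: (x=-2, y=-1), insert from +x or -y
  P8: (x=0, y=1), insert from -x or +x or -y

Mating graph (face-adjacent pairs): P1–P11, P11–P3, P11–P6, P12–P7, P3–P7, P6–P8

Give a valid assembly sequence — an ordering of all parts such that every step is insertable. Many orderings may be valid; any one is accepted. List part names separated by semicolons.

P11; P1; P6; P8; P3; P7; P12

1. P11@(0, -1) [+x clear] — {P11}
2. P1@(0, -2) [-y clear] — {P1, P11}
3. P6@(0, 0) [+y clear] — {P1, P11, P6}
4. P8@(0, 1) [-x clear] — {P1, P11, P6, P8}
5. P3@(-1, -1) [-y clear] — {P1, P11, P3, P6, P8}
6. P7@(-2, -1) [-y clear] — {P1, P11, P3, P6, P7, P8}
7. P12@(-2, 0) [-x clear] — {P1, P11, P12, P3, P6, P7, P8}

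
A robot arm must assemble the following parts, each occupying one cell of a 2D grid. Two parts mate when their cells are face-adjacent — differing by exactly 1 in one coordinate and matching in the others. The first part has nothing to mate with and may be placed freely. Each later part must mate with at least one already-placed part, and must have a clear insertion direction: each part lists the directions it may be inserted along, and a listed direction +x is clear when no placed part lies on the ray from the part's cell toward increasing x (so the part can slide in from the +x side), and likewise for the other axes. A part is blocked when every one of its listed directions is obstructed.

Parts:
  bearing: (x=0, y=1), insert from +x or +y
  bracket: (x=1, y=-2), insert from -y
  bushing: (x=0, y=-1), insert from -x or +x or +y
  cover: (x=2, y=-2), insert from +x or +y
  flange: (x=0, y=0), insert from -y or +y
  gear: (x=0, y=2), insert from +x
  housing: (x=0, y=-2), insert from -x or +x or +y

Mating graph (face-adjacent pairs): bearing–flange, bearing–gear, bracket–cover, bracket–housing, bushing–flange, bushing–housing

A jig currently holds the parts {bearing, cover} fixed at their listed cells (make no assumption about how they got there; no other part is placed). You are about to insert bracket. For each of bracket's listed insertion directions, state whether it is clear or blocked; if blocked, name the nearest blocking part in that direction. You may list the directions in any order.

-y: ray from bracket(1, -2) has no placed part ⇒ clear

-y: clear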